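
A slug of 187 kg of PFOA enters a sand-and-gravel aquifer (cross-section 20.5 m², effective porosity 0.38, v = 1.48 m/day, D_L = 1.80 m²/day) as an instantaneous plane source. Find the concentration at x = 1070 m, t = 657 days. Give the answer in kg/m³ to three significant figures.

0.0262 kg/m³

For an instantaneous plane source, C(x,t) = M/(n_e·A·√(4πDt)) · exp(−(x−vt)²/(4Dt)), with n_e·A the pore (flow) area.
Plume center vt = 1.48 × 657 = 972.36 m, so the well at 1070 m is 97.64 m downgradient of the peak.
√(4πDt) = 121.9 m, giving peak height M/(n_e·A·√(4πDt)) = 187/(0.38 × 20.5 × 121.9) = 0.1969 kg/m³.
(x−vt)²/(4Dt) = (97.64)²/(4 × 1.80 × 657) = 2.015; exp(−2.015) = 0.1333.
C = 0.1969 × 0.1333 = 0.0262 kg/m³.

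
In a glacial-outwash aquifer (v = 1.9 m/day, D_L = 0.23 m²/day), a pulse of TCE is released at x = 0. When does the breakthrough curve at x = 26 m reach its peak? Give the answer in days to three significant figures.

For the 1D instantaneous-source solution, setting ∂C/∂t = 0 at fixed x gives v²t² + 2Dt − x² = 0, so t = (√(D² + v²x²) − D)/v².
√(D² + v²x²) = √(0.23² + 1.9² × 26²) = 49.40; v² = 3.61.
t = (49.40 − 0.23)/3.61 = 13.6 days (vs. the pure-advection estimate x/v = 13.7 d).

13.6 days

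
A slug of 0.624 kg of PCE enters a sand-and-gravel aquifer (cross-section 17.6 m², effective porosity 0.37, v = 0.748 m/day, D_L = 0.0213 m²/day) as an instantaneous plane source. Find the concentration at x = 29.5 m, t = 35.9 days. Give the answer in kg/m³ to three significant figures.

For an instantaneous plane source, C(x,t) = M/(n_e·A·√(4πDt)) · exp(−(x−vt)²/(4Dt)), with n_e·A the pore (flow) area.
Plume center vt = 0.748 × 35.9 = 26.8532 m, so the well at 29.5 m is 2.6468 m downgradient of the peak.
√(4πDt) = 3.100 m, giving peak height M/(n_e·A·√(4πDt)) = 0.624/(0.37 × 17.6 × 3.100) = 0.03091 kg/m³.
(x−vt)²/(4Dt) = (2.6468)²/(4 × 0.0213 × 35.9) = 2.290; exp(−2.290) = 0.1013.
C = 0.03091 × 0.1013 = 0.00313 kg/m³.

0.00313 kg/m³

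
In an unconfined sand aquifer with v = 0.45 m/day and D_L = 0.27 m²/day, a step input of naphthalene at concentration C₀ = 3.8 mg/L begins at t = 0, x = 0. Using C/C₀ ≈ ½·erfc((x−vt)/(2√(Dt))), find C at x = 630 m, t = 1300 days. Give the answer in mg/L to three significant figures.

For a continuous step input, C/C₀ ≈ ½·erfc((x−vt)/(2√(Dt))).
vt = 0.45 × 1300 = 585 m and 2√(Dt) = 2√(0.27 × 1300) = 37.47 m.
Argument (x−vt)/(2√(Dt)) = (630 − 585)/37.47 = 1.201; ½·erfc(1.201) = 0.04471.
C = 3.8 × 0.04471 = 0.170 mg/L.

0.170 mg/L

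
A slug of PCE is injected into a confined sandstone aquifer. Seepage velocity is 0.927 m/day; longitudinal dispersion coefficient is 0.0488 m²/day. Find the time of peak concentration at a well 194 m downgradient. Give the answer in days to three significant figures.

209 days

For the 1D instantaneous-source solution, setting ∂C/∂t = 0 at fixed x gives v²t² + 2Dt − x² = 0, so t = (√(D² + v²x²) − D)/v².
√(D² + v²x²) = √(0.0488² + 0.927² × 194²) = 179.8; v² = 0.859329.
t = (179.8 − 0.0488)/0.859329 = 209 days (vs. the pure-advection estimate x/v = 209 d).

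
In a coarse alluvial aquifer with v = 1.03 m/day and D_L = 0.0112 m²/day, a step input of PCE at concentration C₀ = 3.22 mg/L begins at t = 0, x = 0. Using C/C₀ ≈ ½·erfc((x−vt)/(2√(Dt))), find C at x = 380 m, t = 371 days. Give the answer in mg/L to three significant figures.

For a continuous step input, C/C₀ ≈ ½·erfc((x−vt)/(2√(Dt))).
vt = 1.03 × 371 = 382.13 m and 2√(Dt) = 2√(0.0112 × 371) = 4.077 m.
Argument (x−vt)/(2√(Dt)) = (380 − 382.13)/4.077 = -0.5224; ½·erfc(-0.5224) = 0.7700.
C = 3.22 × 0.7700 = 2.48 mg/L.

2.48 mg/L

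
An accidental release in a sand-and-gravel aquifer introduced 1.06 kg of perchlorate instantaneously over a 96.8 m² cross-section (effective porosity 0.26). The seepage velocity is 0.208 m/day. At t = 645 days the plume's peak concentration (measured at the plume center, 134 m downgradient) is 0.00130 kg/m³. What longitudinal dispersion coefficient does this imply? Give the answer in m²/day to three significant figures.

0.129 m²/day

At the plume center C_max = M/(n_e·A·√(4πDt)), so D = M²/(4πt·(n_e·A·C_max)²).
n_e·A·C_max = 0.26 × 96.8 × 0.00130 = 0.03272 kg/m.
D = 1.06²/(4π × 645 × 0.03272²) = 0.129 m²/day.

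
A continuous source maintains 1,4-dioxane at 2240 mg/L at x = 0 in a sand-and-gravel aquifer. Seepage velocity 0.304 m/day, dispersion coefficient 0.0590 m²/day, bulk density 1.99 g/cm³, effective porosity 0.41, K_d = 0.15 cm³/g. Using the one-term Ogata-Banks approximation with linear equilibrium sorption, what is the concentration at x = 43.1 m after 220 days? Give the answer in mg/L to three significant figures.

287 mg/L

Retardation factor R = 1 + ρ_b·K_d/n = 1 + 1.99 × 0.15/0.41 = 1.728.
Sorption retards both mechanisms: v_R = v/R = 0.1759 m/day, D_R = D/R = 0.03414 m²/day.
v_R·t = 0.1759 × 220 = 38.698 m; 2√(D_R t) = 5.481 m; argument = (43.1 − 38.698)/5.481 = 0.8031.
C = C₀ × ½·erfc(0.8031) = 2240 × 0.1280 = 287 mg/L.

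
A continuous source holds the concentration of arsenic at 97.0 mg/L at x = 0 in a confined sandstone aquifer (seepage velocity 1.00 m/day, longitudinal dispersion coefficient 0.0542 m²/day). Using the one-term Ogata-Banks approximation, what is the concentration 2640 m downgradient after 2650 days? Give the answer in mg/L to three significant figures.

70.1 mg/L

For a continuous step input, C/C₀ ≈ ½·erfc((x−vt)/(2√(Dt))).
vt = 1.00 × 2650 = 2650 m and 2√(Dt) = 2√(0.0542 × 2650) = 23.97 m.
Argument (x−vt)/(2√(Dt)) = (2640 − 2650)/23.97 = -0.4172; ½·erfc(-0.4172) = 0.7224.
C = 97.0 × 0.7224 = 70.1 mg/L.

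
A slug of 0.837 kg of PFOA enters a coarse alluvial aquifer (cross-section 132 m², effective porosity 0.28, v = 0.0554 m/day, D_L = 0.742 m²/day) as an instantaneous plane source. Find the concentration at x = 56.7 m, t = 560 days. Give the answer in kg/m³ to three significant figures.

For an instantaneous plane source, C(x,t) = M/(n_e·A·√(4πDt)) · exp(−(x−vt)²/(4Dt)), with n_e·A the pore (flow) area.
Plume center vt = 0.0554 × 560 = 31.024 m, so the well at 56.7 m is 25.676 m downgradient of the peak.
√(4πDt) = 72.26 m, giving peak height M/(n_e·A·√(4πDt)) = 0.837/(0.28 × 132 × 72.26) = 0.0003134 kg/m³.
(x−vt)²/(4Dt) = (25.676)²/(4 × 0.742 × 560) = 0.3966; exp(−0.3966) = 0.6726.
C = 0.0003134 × 0.6726 = 0.000211 kg/m³.

0.000211 kg/m³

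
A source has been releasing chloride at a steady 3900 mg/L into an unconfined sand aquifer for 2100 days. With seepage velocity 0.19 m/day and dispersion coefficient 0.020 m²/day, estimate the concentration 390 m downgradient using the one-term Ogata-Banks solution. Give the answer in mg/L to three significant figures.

For a continuous step input, C/C₀ ≈ ½·erfc((x−vt)/(2√(Dt))).
vt = 0.19 × 2100 = 399 m and 2√(Dt) = 2√(0.020 × 2100) = 12.96 m.
Argument (x−vt)/(2√(Dt)) = (390 − 399)/12.96 = -0.6944; ½·erfc(-0.6944) = 0.8370.
C = 3900 × 0.8370 = 3260 mg/L.

3260 mg/L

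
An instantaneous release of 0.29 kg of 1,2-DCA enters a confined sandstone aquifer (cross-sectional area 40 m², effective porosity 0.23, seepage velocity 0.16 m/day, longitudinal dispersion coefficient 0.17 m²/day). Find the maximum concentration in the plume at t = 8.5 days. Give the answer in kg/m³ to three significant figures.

The peak of an instantaneous 1D plume sits at x = vt; there the Gaussian factor is 1 and C_max = M/(n_e·A·√(4πDt)), where n_e·A is the pore area the mass is dissolved in.
√(4πDt) = √(4π × 0.17 × 8.5) = 4.261 m, so C_max = 0.29/(0.23 × 40 × 4.261) = 0.00740 kg/m³.

0.00740 kg/m³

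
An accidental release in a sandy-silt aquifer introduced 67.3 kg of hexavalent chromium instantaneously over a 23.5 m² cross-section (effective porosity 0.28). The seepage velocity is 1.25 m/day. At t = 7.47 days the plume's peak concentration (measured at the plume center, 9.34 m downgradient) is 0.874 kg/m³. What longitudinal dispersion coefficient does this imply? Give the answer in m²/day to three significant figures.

1.46 m²/day

At the plume center C_max = M/(n_e·A·√(4πDt)), so D = M²/(4πt·(n_e·A·C_max)²).
n_e·A·C_max = 0.28 × 23.5 × 0.874 = 5.751 kg/m.
D = 67.3²/(4π × 7.47 × 5.751²) = 1.46 m²/day.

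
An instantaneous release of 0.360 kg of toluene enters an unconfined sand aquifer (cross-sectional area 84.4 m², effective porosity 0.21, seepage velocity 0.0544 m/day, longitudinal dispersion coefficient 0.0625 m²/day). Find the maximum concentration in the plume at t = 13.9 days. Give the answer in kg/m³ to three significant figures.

0.00615 kg/m³

The peak of an instantaneous 1D plume sits at x = vt; there the Gaussian factor is 1 and C_max = M/(n_e·A·√(4πDt)), where n_e·A is the pore area the mass is dissolved in.
√(4πDt) = √(4π × 0.0625 × 13.9) = 3.304 m, so C_max = 0.360/(0.21 × 84.4 × 3.304) = 0.00615 kg/m³.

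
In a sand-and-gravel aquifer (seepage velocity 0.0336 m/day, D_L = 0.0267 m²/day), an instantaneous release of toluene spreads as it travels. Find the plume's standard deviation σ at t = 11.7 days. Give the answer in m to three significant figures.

Dispersive spreading gives a Gaussian with σ² = 2Dt; advection only shifts the center.
σ = √(2 × 0.0267 × 11.7) = 0.790 m.

0.790 m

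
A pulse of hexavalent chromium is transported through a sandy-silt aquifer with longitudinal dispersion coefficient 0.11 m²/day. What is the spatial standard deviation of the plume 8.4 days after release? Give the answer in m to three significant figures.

1.36 m

Dispersive spreading gives a Gaussian with σ² = 2Dt; advection only shifts the center.
σ = √(2 × 0.11 × 8.4) = 1.36 m.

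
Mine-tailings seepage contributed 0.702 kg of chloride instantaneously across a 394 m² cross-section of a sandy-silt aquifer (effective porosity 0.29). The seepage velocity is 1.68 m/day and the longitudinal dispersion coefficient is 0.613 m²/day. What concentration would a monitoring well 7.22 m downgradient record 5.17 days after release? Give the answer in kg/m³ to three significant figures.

For an instantaneous plane source, C(x,t) = M/(n_e·A·√(4πDt)) · exp(−(x−vt)²/(4Dt)), with n_e·A the pore (flow) area.
Plume center vt = 1.68 × 5.17 = 8.6856 m, so the well at 7.22 m is 1.4656 m upgradient of the peak.
√(4πDt) = 6.311 m, giving peak height M/(n_e·A·√(4πDt)) = 0.702/(0.29 × 394 × 6.311) = 0.0009735 kg/m³.
(x−vt)²/(4Dt) = (-1.4656)²/(4 × 0.613 × 5.17) = 0.1694; exp(−0.1694) = 0.8442.
C = 0.0009735 × 0.8442 = 0.000822 kg/m³.

0.000822 kg/m³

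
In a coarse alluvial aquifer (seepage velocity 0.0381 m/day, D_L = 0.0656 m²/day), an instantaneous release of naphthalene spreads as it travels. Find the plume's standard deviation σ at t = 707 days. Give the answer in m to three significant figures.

9.63 m

Dispersive spreading gives a Gaussian with σ² = 2Dt; advection only shifts the center.
σ = √(2 × 0.0656 × 707) = 9.63 m.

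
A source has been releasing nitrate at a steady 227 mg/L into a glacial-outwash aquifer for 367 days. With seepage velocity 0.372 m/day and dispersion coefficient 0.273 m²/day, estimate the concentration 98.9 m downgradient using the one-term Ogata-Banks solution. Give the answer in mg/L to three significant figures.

For a continuous step input, C/C₀ ≈ ½·erfc((x−vt)/(2√(Dt))).
vt = 0.372 × 367 = 136.524 m and 2√(Dt) = 2√(0.273 × 367) = 20.02 m.
Argument (x−vt)/(2√(Dt)) = (98.9 − 136.524)/20.02 = -1.879; ½·erfc(-1.879) = 0.9961.
C = 227 × 0.9961 = 226 mg/L.

226 mg/L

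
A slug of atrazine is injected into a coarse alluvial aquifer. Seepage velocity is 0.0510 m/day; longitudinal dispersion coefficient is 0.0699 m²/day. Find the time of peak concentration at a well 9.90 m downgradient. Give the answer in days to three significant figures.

For the 1D instantaneous-source solution, setting ∂C/∂t = 0 at fixed x gives v²t² + 2Dt − x² = 0, so t = (√(D² + v²x²) − D)/v².
√(D² + v²x²) = √(0.0699² + 0.0510² × 9.90²) = 0.5097; v² = 0.002601.
t = (0.5097 − 0.0699)/0.002601 = 169 days (vs. the pure-advection estimate x/v = 194 d).

169 days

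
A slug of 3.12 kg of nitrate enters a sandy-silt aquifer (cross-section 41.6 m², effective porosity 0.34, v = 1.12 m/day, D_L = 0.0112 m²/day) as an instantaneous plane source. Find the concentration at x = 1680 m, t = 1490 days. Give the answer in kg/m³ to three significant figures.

0.00233 kg/m³

For an instantaneous plane source, C(x,t) = M/(n_e·A·√(4πDt)) · exp(−(x−vt)²/(4Dt)), with n_e·A the pore (flow) area.
Plume center vt = 1.12 × 1490 = 1668.8 m, so the well at 1680 m is 11.2 m downgradient of the peak.
√(4πDt) = 14.48 m, giving peak height M/(n_e·A·√(4πDt)) = 3.12/(0.34 × 41.6 × 14.48) = 0.01523 kg/m³.
(x−vt)²/(4Dt) = (11.2)²/(4 × 0.0112 × 1490) = 1.879; exp(−1.879) = 0.1527.
C = 0.01523 × 0.1527 = 0.00233 kg/m³.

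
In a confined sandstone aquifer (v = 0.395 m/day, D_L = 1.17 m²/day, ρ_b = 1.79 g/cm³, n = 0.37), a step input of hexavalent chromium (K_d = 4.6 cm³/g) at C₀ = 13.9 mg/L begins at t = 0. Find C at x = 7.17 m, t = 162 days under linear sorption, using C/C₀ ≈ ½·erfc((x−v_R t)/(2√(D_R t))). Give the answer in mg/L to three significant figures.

Retardation factor R = 1 + ρ_b·K_d/n = 1 + 1.79 × 4.6/0.37 = 23.25.
Sorption retards both mechanisms: v_R = v/R = 0.01699 m/day, D_R = D/R = 0.05032 m²/day.
v_R·t = 0.01699 × 162 = 2.75238 m; 2√(D_R t) = 5.710 m; argument = (7.17 − 2.75238)/5.710 = 0.7737.
C = C₀ × ½·erfc(0.7737) = 13.9 × 0.1369 = 1.90 mg/L.

1.90 mg/L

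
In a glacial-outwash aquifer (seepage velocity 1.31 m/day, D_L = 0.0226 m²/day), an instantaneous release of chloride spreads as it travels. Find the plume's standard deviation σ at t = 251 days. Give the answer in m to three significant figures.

3.37 m

Dispersive spreading gives a Gaussian with σ² = 2Dt; advection only shifts the center.
σ = √(2 × 0.0226 × 251) = 3.37 m.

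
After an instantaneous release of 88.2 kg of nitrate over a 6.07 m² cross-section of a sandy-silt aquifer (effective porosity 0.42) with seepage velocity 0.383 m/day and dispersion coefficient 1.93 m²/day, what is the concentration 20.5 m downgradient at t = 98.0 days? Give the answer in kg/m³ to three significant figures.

0.484 kg/m³

For an instantaneous plane source, C(x,t) = M/(n_e·A·√(4πDt)) · exp(−(x−vt)²/(4Dt)), with n_e·A the pore (flow) area.
Plume center vt = 0.383 × 98.0 = 37.534 m, so the well at 20.5 m is 17.034 m upgradient of the peak.
√(4πDt) = 48.75 m, giving peak height M/(n_e·A·√(4πDt)) = 88.2/(0.42 × 6.07 × 48.75) = 0.7097 kg/m³.
(x−vt)²/(4Dt) = (-17.034)²/(4 × 1.93 × 98.0) = 0.3835; exp(−0.3835) = 0.6815.
C = 0.7097 × 0.6815 = 0.484 kg/m³.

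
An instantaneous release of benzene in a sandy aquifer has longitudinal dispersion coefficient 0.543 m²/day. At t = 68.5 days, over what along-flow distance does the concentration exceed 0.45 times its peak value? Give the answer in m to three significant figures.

The plume is Gaussian with σ = √(2Dt) = √(2 × 0.543 × 68.5) = 8.625 m.
C/C_peak = exp(−Δx²/(2σ²)) = 0.45 ⇒ Δx = σ·√(−2 ln 0.45) = 8.625 × 1.264 = 10.90 m.
Width = 2Δx = 21.8 m.

21.8 m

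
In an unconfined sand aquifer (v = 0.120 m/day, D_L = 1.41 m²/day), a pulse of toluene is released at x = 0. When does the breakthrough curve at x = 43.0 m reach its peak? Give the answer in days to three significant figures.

For the 1D instantaneous-source solution, setting ∂C/∂t = 0 at fixed x gives v²t² + 2Dt − x² = 0, so t = (√(D² + v²x²) − D)/v².
√(D² + v²x²) = √(1.41² + 0.120² × 43.0²) = 5.349; v² = 0.0144.
t = (5.349 − 1.41)/0.0144 = 274 days (vs. the pure-advection estimate x/v = 358 d).

274 days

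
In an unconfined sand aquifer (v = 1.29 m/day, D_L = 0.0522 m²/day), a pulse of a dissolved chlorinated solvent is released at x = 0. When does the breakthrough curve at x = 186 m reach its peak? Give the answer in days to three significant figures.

144 days

For the 1D instantaneous-source solution, setting ∂C/∂t = 0 at fixed x gives v²t² + 2Dt − x² = 0, so t = (√(D² + v²x²) − D)/v².
√(D² + v²x²) = √(0.0522² + 1.29² × 186²) = 239.9; v² = 1.6641.
t = (239.9 − 0.0522)/1.6641 = 144 days (vs. the pure-advection estimate x/v = 144 d).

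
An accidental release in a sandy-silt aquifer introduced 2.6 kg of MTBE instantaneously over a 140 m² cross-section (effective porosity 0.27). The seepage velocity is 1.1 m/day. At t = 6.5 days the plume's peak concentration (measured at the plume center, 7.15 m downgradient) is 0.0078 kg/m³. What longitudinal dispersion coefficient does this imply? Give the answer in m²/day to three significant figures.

0.952 m²/day

At the plume center C_max = M/(n_e·A·√(4πDt)), so D = M²/(4πt·(n_e·A·C_max)²).
n_e·A·C_max = 0.27 × 140 × 0.0078 = 0.2948 kg/m.
D = 2.6²/(4π × 6.5 × 0.2948²) = 0.952 m²/day.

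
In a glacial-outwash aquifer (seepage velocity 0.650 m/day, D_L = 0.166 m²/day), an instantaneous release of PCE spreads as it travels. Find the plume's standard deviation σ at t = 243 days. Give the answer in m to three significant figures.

8.98 m

Dispersive spreading gives a Gaussian with σ² = 2Dt; advection only shifts the center.
σ = √(2 × 0.166 × 243) = 8.98 m.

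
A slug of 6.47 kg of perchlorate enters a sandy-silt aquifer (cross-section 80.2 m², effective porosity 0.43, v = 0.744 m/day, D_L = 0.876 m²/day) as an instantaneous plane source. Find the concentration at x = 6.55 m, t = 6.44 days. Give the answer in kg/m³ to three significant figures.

For an instantaneous plane source, C(x,t) = M/(n_e·A·√(4πDt)) · exp(−(x−vt)²/(4Dt)), with n_e·A the pore (flow) area.
Plume center vt = 0.744 × 6.44 = 4.79136 m, so the well at 6.55 m is 1.75864 m downgradient of the peak.
√(4πDt) = 8.420 m, giving peak height M/(n_e·A·√(4πDt)) = 6.47/(0.43 × 80.2 × 8.420) = 0.02228 kg/m³.
(x−vt)²/(4Dt) = (1.75864)²/(4 × 0.876 × 6.44) = 0.1371; exp(−0.1371) = 0.8719.
C = 0.02228 × 0.8719 = 0.0194 kg/m³.

0.0194 kg/m³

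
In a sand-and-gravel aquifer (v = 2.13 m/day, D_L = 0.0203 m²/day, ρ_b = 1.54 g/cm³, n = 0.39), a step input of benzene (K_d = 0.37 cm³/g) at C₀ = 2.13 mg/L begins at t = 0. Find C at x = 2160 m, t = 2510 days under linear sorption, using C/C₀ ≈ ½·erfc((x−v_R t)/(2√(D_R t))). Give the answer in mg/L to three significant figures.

Retardation factor R = 1 + ρ_b·K_d/n = 1 + 1.54 × 0.37/0.39 = 2.461.
Sorption retards both mechanisms: v_R = v/R = 0.8655 m/day, D_R = D/R = 0.008249 m²/day.
v_R·t = 0.8655 × 2510 = 2172.405 m; 2√(D_R t) = 9.101 m; argument = (2160 − 2172.405)/9.101 = -1.363.
C = C₀ × ½·erfc(-1.363) = 2.13 × 0.9730 = 2.07 mg/L.

2.07 mg/L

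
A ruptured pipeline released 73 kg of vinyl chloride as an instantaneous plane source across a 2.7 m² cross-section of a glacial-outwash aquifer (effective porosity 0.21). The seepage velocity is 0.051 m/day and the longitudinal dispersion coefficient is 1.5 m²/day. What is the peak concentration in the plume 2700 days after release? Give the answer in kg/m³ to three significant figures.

The peak of an instantaneous 1D plume sits at x = vt; there the Gaussian factor is 1 and C_max = M/(n_e·A·√(4πDt)), where n_e·A is the pore area the mass is dissolved in.
√(4πDt) = √(4π × 1.5 × 2700) = 225.6 m, so C_max = 73/(0.21 × 2.7 × 225.6) = 0.571 kg/m³.

0.571 kg/m³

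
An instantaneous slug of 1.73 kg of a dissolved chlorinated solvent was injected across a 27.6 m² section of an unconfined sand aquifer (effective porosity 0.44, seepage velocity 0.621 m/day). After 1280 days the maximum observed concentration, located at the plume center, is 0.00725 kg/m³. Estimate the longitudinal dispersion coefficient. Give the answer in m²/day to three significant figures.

0.0240 m²/day

At the plume center C_max = M/(n_e·A·√(4πDt)), so D = M²/(4πt·(n_e·A·C_max)²).
n_e·A·C_max = 0.44 × 27.6 × 0.00725 = 0.08804 kg/m.
D = 1.73²/(4π × 1280 × 0.08804²) = 0.0240 m²/day.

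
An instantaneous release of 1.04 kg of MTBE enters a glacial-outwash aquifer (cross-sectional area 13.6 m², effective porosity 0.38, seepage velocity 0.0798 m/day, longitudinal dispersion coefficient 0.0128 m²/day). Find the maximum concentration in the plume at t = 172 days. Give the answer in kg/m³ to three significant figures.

0.0383 kg/m³

The peak of an instantaneous 1D plume sits at x = vt; there the Gaussian factor is 1 and C_max = M/(n_e·A·√(4πDt)), where n_e·A is the pore area the mass is dissolved in.
√(4πDt) = √(4π × 0.0128 × 172) = 5.260 m, so C_max = 1.04/(0.38 × 13.6 × 5.260) = 0.0383 kg/m³.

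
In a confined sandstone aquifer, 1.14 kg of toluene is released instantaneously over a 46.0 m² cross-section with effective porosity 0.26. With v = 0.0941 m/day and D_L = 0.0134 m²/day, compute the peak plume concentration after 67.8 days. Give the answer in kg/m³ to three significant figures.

The peak of an instantaneous 1D plume sits at x = vt; there the Gaussian factor is 1 and C_max = M/(n_e·A·√(4πDt)), where n_e·A is the pore area the mass is dissolved in.
√(4πDt) = √(4π × 0.0134 × 67.8) = 3.379 m, so C_max = 1.14/(0.26 × 46.0 × 3.379) = 0.0282 kg/m³.

0.0282 kg/m³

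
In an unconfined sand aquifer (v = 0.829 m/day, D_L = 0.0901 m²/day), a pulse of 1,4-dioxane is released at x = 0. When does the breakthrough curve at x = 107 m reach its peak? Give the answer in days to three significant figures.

For the 1D instantaneous-source solution, setting ∂C/∂t = 0 at fixed x gives v²t² + 2Dt − x² = 0, so t = (√(D² + v²x²) − D)/v².
√(D² + v²x²) = √(0.0901² + 0.829² × 107²) = 88.70; v² = 0.687241.
t = (88.70 − 0.0901)/0.687241 = 129 days (vs. the pure-advection estimate x/v = 129 d).

129 days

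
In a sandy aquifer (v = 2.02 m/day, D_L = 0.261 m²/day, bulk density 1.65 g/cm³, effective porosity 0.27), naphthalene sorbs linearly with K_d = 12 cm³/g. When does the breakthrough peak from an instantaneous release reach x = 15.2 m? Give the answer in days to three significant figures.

555 days

Retardation factor R = 1 + ρ_b·K_d/n = 1 + 1.65 × 12/0.27 = 74.33.
Sorption retards both mechanisms: v_R = v/R = 0.02718 m/day, D_R = D/R = 0.003511 m²/day.
Peak time from v_R²t² + 2D_R t − x² = 0: t = (√(D_R² + v_R²x²) − D_R)/v_R².
√(D_R² + v_R²x²) = √(0.003511² + 0.02718² × 15.2²) = 0.4132; v_R² = 0.0007388.
t = (0.4132 − 0.003511)/0.0007388 = 555 days.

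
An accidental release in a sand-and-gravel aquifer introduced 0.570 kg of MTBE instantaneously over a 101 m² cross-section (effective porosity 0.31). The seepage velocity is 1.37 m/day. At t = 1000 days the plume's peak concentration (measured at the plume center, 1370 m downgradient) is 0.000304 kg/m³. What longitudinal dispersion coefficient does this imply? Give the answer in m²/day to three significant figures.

0.285 m²/day

At the plume center C_max = M/(n_e·A·√(4πDt)), so D = M²/(4πt·(n_e·A·C_max)²).
n_e·A·C_max = 0.31 × 101 × 0.000304 = 0.009518 kg/m.
D = 0.570²/(4π × 1000 × 0.009518²) = 0.285 m²/day.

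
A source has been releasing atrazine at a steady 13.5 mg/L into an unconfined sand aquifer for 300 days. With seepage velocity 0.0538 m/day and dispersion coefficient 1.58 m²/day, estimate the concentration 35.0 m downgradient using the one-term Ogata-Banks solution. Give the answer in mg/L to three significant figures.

For a continuous step input, C/C₀ ≈ ½·erfc((x−vt)/(2√(Dt))).
vt = 0.0538 × 300 = 16.14 m and 2√(Dt) = 2√(1.58 × 300) = 43.54 m.
Argument (x−vt)/(2√(Dt)) = (35.0 − 16.14)/43.54 = 0.4332; ½·erfc(0.4332) = 0.2701.
C = 13.5 × 0.2701 = 3.65 mg/L.

3.65 mg/L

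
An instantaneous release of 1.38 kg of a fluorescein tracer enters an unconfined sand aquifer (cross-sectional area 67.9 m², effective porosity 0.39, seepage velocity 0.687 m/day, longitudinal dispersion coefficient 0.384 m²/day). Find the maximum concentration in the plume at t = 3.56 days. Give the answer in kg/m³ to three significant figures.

0.0126 kg/m³

The peak of an instantaneous 1D plume sits at x = vt; there the Gaussian factor is 1 and C_max = M/(n_e·A·√(4πDt)), where n_e·A is the pore area the mass is dissolved in.
√(4πDt) = √(4π × 0.384 × 3.56) = 4.145 m, so C_max = 1.38/(0.39 × 67.9 × 4.145) = 0.0126 kg/m³.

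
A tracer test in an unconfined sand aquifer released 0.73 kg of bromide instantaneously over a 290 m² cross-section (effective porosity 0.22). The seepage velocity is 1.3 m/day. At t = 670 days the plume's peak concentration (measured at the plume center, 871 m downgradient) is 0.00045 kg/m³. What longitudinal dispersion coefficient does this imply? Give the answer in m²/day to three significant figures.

At the plume center C_max = M/(n_e·A·√(4πDt)), so D = M²/(4πt·(n_e·A·C_max)²).
n_e·A·C_max = 0.22 × 290 × 0.00045 = 0.02871 kg/m.
D = 0.73²/(4π × 670 × 0.02871²) = 0.0768 m²/day.

0.0768 m²/day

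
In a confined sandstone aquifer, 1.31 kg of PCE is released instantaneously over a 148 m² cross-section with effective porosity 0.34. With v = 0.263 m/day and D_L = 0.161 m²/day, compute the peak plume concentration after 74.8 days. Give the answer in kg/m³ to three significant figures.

0.00212 kg/m³

The peak of an instantaneous 1D plume sits at x = vt; there the Gaussian factor is 1 and C_max = M/(n_e·A·√(4πDt)), where n_e·A is the pore area the mass is dissolved in.
√(4πDt) = √(4π × 0.161 × 74.8) = 12.30 m, so C_max = 1.31/(0.34 × 148 × 12.30) = 0.00212 kg/m³.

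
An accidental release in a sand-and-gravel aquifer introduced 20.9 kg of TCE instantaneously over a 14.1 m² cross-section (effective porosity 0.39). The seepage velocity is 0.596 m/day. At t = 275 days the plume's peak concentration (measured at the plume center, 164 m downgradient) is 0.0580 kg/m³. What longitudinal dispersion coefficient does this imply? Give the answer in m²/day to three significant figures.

At the plume center C_max = M/(n_e·A·√(4πDt)), so D = M²/(4πt·(n_e·A·C_max)²).
n_e·A·C_max = 0.39 × 14.1 × 0.0580 = 0.3189 kg/m.
D = 20.9²/(4π × 275 × 0.3189²) = 1.24 m²/day.

1.24 m²/day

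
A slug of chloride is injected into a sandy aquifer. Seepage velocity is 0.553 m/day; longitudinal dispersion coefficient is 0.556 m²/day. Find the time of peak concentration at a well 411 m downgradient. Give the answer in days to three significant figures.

For the 1D instantaneous-source solution, setting ∂C/∂t = 0 at fixed x gives v²t² + 2Dt − x² = 0, so t = (√(D² + v²x²) − D)/v².
√(D² + v²x²) = √(0.556² + 0.553² × 411²) = 227.3; v² = 0.305809.
t = (227.3 − 0.556)/0.305809 = 741 days (vs. the pure-advection estimate x/v = 743 d).

741 days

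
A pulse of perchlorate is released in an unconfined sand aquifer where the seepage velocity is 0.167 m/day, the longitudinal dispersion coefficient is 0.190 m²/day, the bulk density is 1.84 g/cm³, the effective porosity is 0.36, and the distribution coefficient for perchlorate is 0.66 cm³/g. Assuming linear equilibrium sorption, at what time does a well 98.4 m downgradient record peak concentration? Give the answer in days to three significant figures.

2550 days

Retardation factor R = 1 + ρ_b·K_d/n = 1 + 1.84 × 0.66/0.36 = 4.373.
Sorption retards both mechanisms: v_R = v/R = 0.03819 m/day, D_R = D/R = 0.04345 m²/day.
Peak time from v_R²t² + 2D_R t − x² = 0: t = (√(D_R² + v_R²x²) − D_R)/v_R².
√(D_R² + v_R²x²) = √(0.04345² + 0.03819² × 98.4²) = 3.758; v_R² = 0.001458.
t = (3.758 − 0.04345)/0.001458 = 2550 days.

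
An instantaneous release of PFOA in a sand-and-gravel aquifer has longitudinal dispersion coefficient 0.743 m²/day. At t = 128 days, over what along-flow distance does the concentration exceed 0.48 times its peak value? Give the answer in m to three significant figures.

33.4 m

The plume is Gaussian with σ = √(2Dt) = √(2 × 0.743 × 128) = 13.79 m.
C/C_peak = exp(−Δx²/(2σ²)) = 0.48 ⇒ Δx = σ·√(−2 ln 0.48) = 13.79 × 1.212 = 16.71 m.
Width = 2Δx = 33.4 m.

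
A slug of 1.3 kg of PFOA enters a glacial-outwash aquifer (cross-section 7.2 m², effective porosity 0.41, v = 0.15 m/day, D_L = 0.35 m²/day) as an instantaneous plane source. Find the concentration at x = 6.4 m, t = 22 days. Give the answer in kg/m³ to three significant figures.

For an instantaneous plane source, C(x,t) = M/(n_e·A·√(4πDt)) · exp(−(x−vt)²/(4Dt)), with n_e·A the pore (flow) area.
Plume center vt = 0.15 × 22 = 3.3 m, so the well at 6.4 m is 3.1 m downgradient of the peak.
√(4πDt) = 9.837 m, giving peak height M/(n_e·A·√(4πDt)) = 1.3/(0.41 × 7.2 × 9.837) = 0.04477 kg/m³.
(x−vt)²/(4Dt) = (3.1)²/(4 × 0.35 × 22) = 0.3120; exp(−0.3120) = 0.7320.
C = 0.04477 × 0.7320 = 0.0328 kg/m³.

0.0328 kg/m³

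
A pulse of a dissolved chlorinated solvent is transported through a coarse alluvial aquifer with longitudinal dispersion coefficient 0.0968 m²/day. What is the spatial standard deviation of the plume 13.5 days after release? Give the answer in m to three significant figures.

Dispersive spreading gives a Gaussian with σ² = 2Dt; advection only shifts the center.
σ = √(2 × 0.0968 × 13.5) = 1.62 m.

1.62 m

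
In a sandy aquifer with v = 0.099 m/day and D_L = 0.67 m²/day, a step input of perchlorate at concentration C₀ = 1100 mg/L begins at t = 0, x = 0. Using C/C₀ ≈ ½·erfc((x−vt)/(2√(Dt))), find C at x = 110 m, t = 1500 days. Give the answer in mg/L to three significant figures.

885 mg/L

For a continuous step input, C/C₀ ≈ ½·erfc((x−vt)/(2√(Dt))).
vt = 0.099 × 1500 = 148.5 m and 2√(Dt) = 2√(0.67 × 1500) = 63.40 m.
Argument (x−vt)/(2√(Dt)) = (110 − 148.5)/63.40 = -0.6073; ½·erfc(-0.6073) = 0.8048.
C = 1100 × 0.8048 = 885 mg/L.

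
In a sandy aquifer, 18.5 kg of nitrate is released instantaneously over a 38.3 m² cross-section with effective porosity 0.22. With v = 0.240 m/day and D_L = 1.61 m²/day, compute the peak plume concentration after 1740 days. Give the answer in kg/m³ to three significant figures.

0.0117 kg/m³

The peak of an instantaneous 1D plume sits at x = vt; there the Gaussian factor is 1 and C_max = M/(n_e·A·√(4πDt)), where n_e·A is the pore area the mass is dissolved in.
√(4πDt) = √(4π × 1.61 × 1740) = 187.6 m, so C_max = 18.5/(0.22 × 38.3 × 187.6) = 0.0117 kg/m³.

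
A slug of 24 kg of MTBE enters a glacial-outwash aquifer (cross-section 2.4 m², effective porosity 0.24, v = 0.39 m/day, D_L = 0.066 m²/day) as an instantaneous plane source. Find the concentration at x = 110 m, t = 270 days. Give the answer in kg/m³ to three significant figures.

For an instantaneous plane source, C(x,t) = M/(n_e·A·√(4πDt)) · exp(−(x−vt)²/(4Dt)), with n_e·A the pore (flow) area.
Plume center vt = 0.39 × 270 = 105.3 m, so the well at 110 m is 4.7 m downgradient of the peak.
√(4πDt) = 14.96 m, giving peak height M/(n_e·A·√(4πDt)) = 24/(0.24 × 2.4 × 14.96) = 2.785 kg/m³.
(x−vt)²/(4Dt) = (4.7)²/(4 × 0.066 × 270) = 0.3099; exp(−0.3099) = 0.7335.
C = 2.785 × 0.7335 = 2.04 kg/m³.

2.04 kg/m³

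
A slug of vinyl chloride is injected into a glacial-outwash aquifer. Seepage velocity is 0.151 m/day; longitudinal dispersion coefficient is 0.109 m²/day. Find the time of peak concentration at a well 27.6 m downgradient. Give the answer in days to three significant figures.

178 days

For the 1D instantaneous-source solution, setting ∂C/∂t = 0 at fixed x gives v²t² + 2Dt − x² = 0, so t = (√(D² + v²x²) − D)/v².
√(D² + v²x²) = √(0.109² + 0.151² × 27.6²) = 4.169; v² = 0.022801.
t = (4.169 − 0.109)/0.022801 = 178 days (vs. the pure-advection estimate x/v = 183 d).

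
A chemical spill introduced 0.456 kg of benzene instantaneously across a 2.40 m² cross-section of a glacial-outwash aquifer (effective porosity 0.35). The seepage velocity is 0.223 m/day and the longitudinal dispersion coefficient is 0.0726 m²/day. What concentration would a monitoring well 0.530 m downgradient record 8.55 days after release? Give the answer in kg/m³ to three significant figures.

For an instantaneous plane source, C(x,t) = M/(n_e·A·√(4πDt)) · exp(−(x−vt)²/(4Dt)), with n_e·A the pore (flow) area.
Plume center vt = 0.223 × 8.55 = 1.90665 m, so the well at 0.530 m is 1.37665 m upgradient of the peak.
√(4πDt) = 2.793 m, giving peak height M/(n_e·A·√(4πDt)) = 0.456/(0.35 × 2.40 × 2.793) = 0.1944 kg/m³.
(x−vt)²/(4Dt) = (-1.37665)²/(4 × 0.0726 × 8.55) = 0.7633; exp(−0.7633) = 0.4661.
C = 0.1944 × 0.4661 = 0.0906 kg/m³.

0.0906 kg/m³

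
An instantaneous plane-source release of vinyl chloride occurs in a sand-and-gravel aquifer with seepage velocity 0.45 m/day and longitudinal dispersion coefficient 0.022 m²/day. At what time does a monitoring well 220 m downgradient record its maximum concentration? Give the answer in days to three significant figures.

For the 1D instantaneous-source solution, setting ∂C/∂t = 0 at fixed x gives v²t² + 2Dt − x² = 0, so t = (√(D² + v²x²) − D)/v².
√(D² + v²x²) = √(0.022² + 0.45² × 220²) = 99.00; v² = 0.2025.
t = (99.00 − 0.022)/0.2025 = 489 days (vs. the pure-advection estimate x/v = 489 d).

489 days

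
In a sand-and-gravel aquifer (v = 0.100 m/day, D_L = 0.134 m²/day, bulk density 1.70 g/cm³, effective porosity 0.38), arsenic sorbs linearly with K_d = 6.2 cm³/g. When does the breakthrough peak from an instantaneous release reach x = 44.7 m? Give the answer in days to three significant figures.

12500 days

Retardation factor R = 1 + ρ_b·K_d/n = 1 + 1.70 × 6.2/0.38 = 28.74.
Sorption retards both mechanisms: v_R = v/R = 0.003479 m/day, D_R = D/R = 0.004662 m²/day.
Peak time from v_R²t² + 2D_R t − x² = 0: t = (√(D_R² + v_R²x²) − D_R)/v_R².
√(D_R² + v_R²x²) = √(0.004662² + 0.003479² × 44.7²) = 0.1556; v_R² = 1.210e-05.
t = (0.1556 − 0.004662)/1.210e-05 = 12500 days.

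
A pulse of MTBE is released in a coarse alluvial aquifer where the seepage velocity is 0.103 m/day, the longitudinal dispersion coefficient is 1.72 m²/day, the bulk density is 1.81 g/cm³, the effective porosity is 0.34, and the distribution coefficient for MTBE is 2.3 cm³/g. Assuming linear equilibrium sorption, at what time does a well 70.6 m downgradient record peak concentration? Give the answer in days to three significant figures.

Retardation factor R = 1 + ρ_b·K_d/n = 1 + 1.81 × 2.3/0.34 = 13.24.
Sorption retards both mechanisms: v_R = v/R = 0.007779 m/day, D_R = D/R = 0.1299 m²/day.
Peak time from v_R²t² + 2D_R t − x² = 0: t = (√(D_R² + v_R²x²) − D_R)/v_R².
√(D_R² + v_R²x²) = √(0.1299² + 0.007779² × 70.6²) = 0.5644; v_R² = 6.051e-05.
t = (0.5644 − 0.1299)/6.051e-05 = 7180 days.

7180 days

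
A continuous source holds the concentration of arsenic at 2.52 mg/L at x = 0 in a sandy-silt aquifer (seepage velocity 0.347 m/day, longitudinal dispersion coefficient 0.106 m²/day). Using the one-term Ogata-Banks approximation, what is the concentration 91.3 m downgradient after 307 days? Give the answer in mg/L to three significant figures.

2.45 mg/L

For a continuous step input, C/C₀ ≈ ½·erfc((x−vt)/(2√(Dt))).
vt = 0.347 × 307 = 106.529 m and 2√(Dt) = 2√(0.106 × 307) = 11.41 m.
Argument (x−vt)/(2√(Dt)) = (91.3 − 106.529)/11.41 = -1.335; ½·erfc(-1.335) = 0.9705.
C = 2.52 × 0.9705 = 2.45 mg/L.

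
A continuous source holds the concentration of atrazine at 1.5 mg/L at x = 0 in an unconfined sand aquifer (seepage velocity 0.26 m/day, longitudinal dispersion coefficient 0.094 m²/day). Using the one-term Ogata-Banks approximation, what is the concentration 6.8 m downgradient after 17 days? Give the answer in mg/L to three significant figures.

For a continuous step input, C/C₀ ≈ ½·erfc((x−vt)/(2√(Dt))).
vt = 0.26 × 17 = 4.42 m and 2√(Dt) = 2√(0.094 × 17) = 2.528 m.
Argument (x−vt)/(2√(Dt)) = (6.8 − 4.42)/2.528 = 0.9415; ½·erfc(0.9415) = 0.09152.
C = 1.5 × 0.09152 = 0.137 mg/L.

0.137 mg/L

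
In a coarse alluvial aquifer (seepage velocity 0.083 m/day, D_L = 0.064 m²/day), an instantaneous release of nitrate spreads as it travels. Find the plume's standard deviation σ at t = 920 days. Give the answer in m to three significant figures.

10.9 m

Dispersive spreading gives a Gaussian with σ² = 2Dt; advection only shifts the center.
σ = √(2 × 0.064 × 920) = 10.9 m.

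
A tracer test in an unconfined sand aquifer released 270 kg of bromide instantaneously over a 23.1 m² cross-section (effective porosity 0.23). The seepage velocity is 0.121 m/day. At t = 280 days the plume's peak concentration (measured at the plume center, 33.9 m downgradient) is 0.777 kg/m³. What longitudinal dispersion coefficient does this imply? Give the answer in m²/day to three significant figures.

1.22 m²/day

At the plume center C_max = M/(n_e·A·√(4πDt)), so D = M²/(4πt·(n_e·A·C_max)²).
n_e·A·C_max = 0.23 × 23.1 × 0.777 = 4.128 kg/m.
D = 270²/(4π × 280 × 4.128²) = 1.22 m²/day.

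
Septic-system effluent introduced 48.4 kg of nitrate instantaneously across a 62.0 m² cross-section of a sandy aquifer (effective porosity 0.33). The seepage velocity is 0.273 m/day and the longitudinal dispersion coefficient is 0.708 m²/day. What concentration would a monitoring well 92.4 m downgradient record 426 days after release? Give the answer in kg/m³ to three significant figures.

For an instantaneous plane source, C(x,t) = M/(n_e·A·√(4πDt)) · exp(−(x−vt)²/(4Dt)), with n_e·A the pore (flow) area.
Plume center vt = 0.273 × 426 = 116.298 m, so the well at 92.4 m is 23.898 m upgradient of the peak.
√(4πDt) = 61.56 m, giving peak height M/(n_e·A·√(4πDt)) = 48.4/(0.33 × 62.0 × 61.56) = 0.03843 kg/m³.
(x−vt)²/(4Dt) = (-23.898)²/(4 × 0.708 × 426) = 0.4734; exp(−0.4734) = 0.6229.
C = 0.03843 × 0.6229 = 0.0239 kg/m³.

0.0239 kg/m³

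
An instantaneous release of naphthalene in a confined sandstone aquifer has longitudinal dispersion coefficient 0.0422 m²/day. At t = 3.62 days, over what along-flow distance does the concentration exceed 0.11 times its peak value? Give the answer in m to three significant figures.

2.32 m

The plume is Gaussian with σ = √(2Dt) = √(2 × 0.0422 × 3.62) = 0.5527 m.
C/C_peak = exp(−Δx²/(2σ²)) = 0.11 ⇒ Δx = σ·√(−2 ln 0.11) = 0.5527 × 2.101 = 1.161 m.
Width = 2Δx = 2.32 m.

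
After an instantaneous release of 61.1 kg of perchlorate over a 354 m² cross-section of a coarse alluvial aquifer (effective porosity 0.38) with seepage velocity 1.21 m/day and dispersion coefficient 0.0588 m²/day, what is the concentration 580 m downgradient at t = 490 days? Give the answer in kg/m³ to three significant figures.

For an instantaneous plane source, C(x,t) = M/(n_e·A·√(4πDt)) · exp(−(x−vt)²/(4Dt)), with n_e·A the pore (flow) area.
Plume center vt = 1.21 × 490 = 592.9 m, so the well at 580 m is 12.9 m upgradient of the peak.
√(4πDt) = 19.03 m, giving peak height M/(n_e·A·√(4πDt)) = 61.1/(0.38 × 354 × 19.03) = 0.02387 kg/m³.
(x−vt)²/(4Dt) = (-12.9)²/(4 × 0.0588 × 490) = 1.444; exp(−1.444) = 0.2360.
C = 0.02387 × 0.2360 = 0.00563 kg/m³.

0.00563 kg/m³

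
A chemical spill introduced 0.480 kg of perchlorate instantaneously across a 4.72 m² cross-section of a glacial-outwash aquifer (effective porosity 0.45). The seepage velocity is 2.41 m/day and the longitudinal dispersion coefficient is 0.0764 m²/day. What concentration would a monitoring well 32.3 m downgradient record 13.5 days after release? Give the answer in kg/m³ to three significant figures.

0.0619 kg/m³

For an instantaneous plane source, C(x,t) = M/(n_e·A·√(4πDt)) · exp(−(x−vt)²/(4Dt)), with n_e·A the pore (flow) area.
Plume center vt = 2.41 × 13.5 = 32.535 m, so the well at 32.3 m is 0.235 m upgradient of the peak.
√(4πDt) = 3.600 m, giving peak height M/(n_e·A·√(4πDt)) = 0.480/(0.45 × 4.72 × 3.600) = 0.06277 kg/m³.
(x−vt)²/(4Dt) = (-0.235)²/(4 × 0.0764 × 13.5) = 0.01339; exp(−0.01339) = 0.9867.
C = 0.06277 × 0.9867 = 0.0619 kg/m³.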